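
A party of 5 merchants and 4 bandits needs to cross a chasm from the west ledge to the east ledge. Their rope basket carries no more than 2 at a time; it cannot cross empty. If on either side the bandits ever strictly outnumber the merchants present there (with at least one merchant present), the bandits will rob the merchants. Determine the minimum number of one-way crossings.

15

Counting alone: each trip to the east ledge takes at most 2 across and each return brings at least 1 back, so after t trips out (and t−1 returns) at most 2t − (t−1) of the 9 are across; that first reaches 9 at t = 8, so at least 15 crossings are needed.
The plan below uses exactly 15 crossings, so it is optimal:
1. 2 bandits → the east ledge.  (the west ledge: 5M 2B; the east ledge: 0M 2B)
2. 1 bandit ← the west ledge.  (the west ledge: 5M 3B; the east ledge: 0M 1B)
3. 2 bandits → the east ledge.  (the west ledge: 5M 1B; the east ledge: 0M 3B)
4. 1 bandit ← the west ledge.  (the west ledge: 5M 2B; the east ledge: 0M 2B)
5. 2 merchants → the east ledge.  (the west ledge: 3M 2B; the east ledge: 2M 2B)
6. 1 bandit ← the west ledge.  (the west ledge: 3M 3B; the east ledge: 2M 1B)
7. 1 merchant and 1 bandit → the east ledge.  (the west ledge: 2M 2B; the east ledge: 3M 2B)
8. 1 merchant ← the west ledge.  (the west ledge: 3M 2B; the east ledge: 2M 2B)
9. 1 merchant and 1 bandit → the east ledge.  (the west ledge: 2M 1B; the east ledge: 3M 3B)
10. 1 bandit ← the west ledge.  (the west ledge: 2M 2B; the east ledge: 3M 2B)
11. 1 merchant and 1 bandit → the east ledge.  (the west ledge: 1M 1B; the east ledge: 4M 3B)
12. 1 merchant ← the west ledge.  (the west ledge: 2M 1B; the east ledge: 3M 3B)
13. 1 merchant and 1 bandit → the east ledge.  (the west ledge: 1M 0B; the east ledge: 4M 4B)
14. 1 bandit ← the west ledge.  (the west ledge: 1M 1B; the east ledge: 4M 3B)
15. 1 merchant and 1 bandit → the east ledge.  (the west ledge: 0M 0B; the east ledge: 5M 4B)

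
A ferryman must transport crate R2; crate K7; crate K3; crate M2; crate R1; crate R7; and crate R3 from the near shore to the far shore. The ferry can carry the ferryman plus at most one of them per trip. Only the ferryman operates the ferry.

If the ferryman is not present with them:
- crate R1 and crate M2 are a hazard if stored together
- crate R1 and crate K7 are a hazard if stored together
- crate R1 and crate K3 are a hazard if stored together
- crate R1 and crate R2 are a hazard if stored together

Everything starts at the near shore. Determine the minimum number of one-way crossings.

impossible

Following every safe sequence of crossings from the start, the most of the 7 that can be at the far shore as the ferry arrives there on crossings 1, 3, 5, 7 is 1, 2, 3, 4 respectively; the best ever achieved is 4 of 7.
From crossing 9 on, no configuration arises that was not already reachable earlier: only 44 distinct safe configurations (who is on which side, and where the ferry is) can ever be reached, none of them has everyone across, and every continuation just revisits them. So no valid plan exists.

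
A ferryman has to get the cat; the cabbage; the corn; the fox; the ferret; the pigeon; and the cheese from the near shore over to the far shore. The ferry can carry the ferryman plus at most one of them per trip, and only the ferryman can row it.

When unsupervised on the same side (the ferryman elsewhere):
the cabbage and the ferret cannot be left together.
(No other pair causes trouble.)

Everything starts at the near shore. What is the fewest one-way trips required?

13

Counting alone: the ferryman can take at most 1 across per trip to the far shore, so moving all 7 needs at least 7 loaded trips out, with a return between consecutive ones — at least 13 crossings.
The plan below uses exactly 13 crossings, so it is optimal:
1. Ferryman goes to the far shore with the cabbage.  [the near shore: the cat, the cheese, the corn, the ferret, the fox, the pigeon | the far shore: the cabbage]
2. Ferryman goes back to the near shore alone.  [the near shore: the cat, the cheese, the corn, the ferret, the fox, the pigeon | the far shore: the cabbage]
3. Ferryman goes to the far shore with the cat.  [the near shore: the cheese, the corn, the ferret, the fox, the pigeon | the far shore: the cabbage, the cat]
4. Ferryman goes back to the near shore alone.  [the near shore: the cheese, the corn, the ferret, the fox, the pigeon | the far shore: the cabbage, the cat]
5. Ferryman goes to the far shore with the corn.  [the near shore: the cheese, the ferret, the fox, the pigeon | the far shore: the cabbage, the cat, the corn]
6. Ferryman goes back to the near shore alone.  [the near shore: the cheese, the ferret, the fox, the pigeon | the far shore: the cabbage, the cat, the corn]
7. Ferryman goes to the far shore with the fox.  [the near shore: the cheese, the ferret, the pigeon | the far shore: the cabbage, the cat, the corn, the fox]
8. Ferryman goes back to the near shore alone.  [the near shore: the cheese, the ferret, the pigeon | the far shore: the cabbage, the cat, the corn, the fox]
9. Ferryman goes to the far shore with the pigeon.  [the near shore: the cheese, the ferret | the far shore: the cabbage, the cat, the corn, the fox, the pigeon]
10. Ferryman goes back to the near shore alone.  [the near shore: the cheese, the ferret | the far shore: the cabbage, the cat, the corn, the fox, the pigeon]
11. Ferryman goes to the far shore with the cheese.  [the near shore: the ferret | the far shore: the cabbage, the cat, the cheese, the corn, the fox, the pigeon]
12. Ferryman goes back to the near shore alone.  [the near shore: the ferret | the far shore: the cabbage, the cat, the cheese, the corn, the fox, the pigeon]
13. Ferryman goes to the far shore with the ferret.  [the near shore: — | the far shore: the cabbage, the cat, the cheese, the corn, the ferret, the fox, the pigeon]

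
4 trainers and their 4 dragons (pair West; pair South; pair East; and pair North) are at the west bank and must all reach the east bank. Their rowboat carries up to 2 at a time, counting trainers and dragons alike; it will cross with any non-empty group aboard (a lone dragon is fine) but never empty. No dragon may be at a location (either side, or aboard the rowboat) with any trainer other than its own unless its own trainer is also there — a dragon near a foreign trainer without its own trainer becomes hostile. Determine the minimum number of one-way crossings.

Following every safe sequence of crossings from the start, the most of the 8 that can be at the east bank as the rowboat arrives there on crossings 1, 3, 5 is 2, 3, 4 respectively; the best ever achieved is 4 of 8.
From crossing 7 on, no configuration arises that was not already reachable earlier: only 44 distinct safe configurations (who is on which side, and where the rowboat is) can ever be reached, none of them has everyone across, and every continuation just revisits them. So no valid plan exists.

impossible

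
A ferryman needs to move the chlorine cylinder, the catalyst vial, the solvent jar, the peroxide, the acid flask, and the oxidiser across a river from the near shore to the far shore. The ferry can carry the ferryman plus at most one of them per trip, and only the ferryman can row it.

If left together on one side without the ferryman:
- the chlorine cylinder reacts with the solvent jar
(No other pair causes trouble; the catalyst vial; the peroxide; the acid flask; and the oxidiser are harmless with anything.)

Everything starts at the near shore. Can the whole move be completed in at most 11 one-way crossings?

Yes

Yes — this plan uses 11 crossings (≤ 11):
1. Ferryman goes to the far shore with the chlorine cylinder.
2. Ferryman goes back to the near shore alone.
3. Ferryman goes to the far shore with the catalyst vial.
4. Ferryman goes back to the near shore alone.
5. Ferryman goes to the far shore with the peroxide.
6. Ferryman goes back to the near shore alone.
7. Ferryman goes to the far shore with the acid flask.
8. Ferryman goes back to the near shore alone.
9. Ferryman goes to the far shore with the oxidiser.
10. Ferryman goes back to the near shore alone.
11. Ferryman goes to the far shore with the solvent jar.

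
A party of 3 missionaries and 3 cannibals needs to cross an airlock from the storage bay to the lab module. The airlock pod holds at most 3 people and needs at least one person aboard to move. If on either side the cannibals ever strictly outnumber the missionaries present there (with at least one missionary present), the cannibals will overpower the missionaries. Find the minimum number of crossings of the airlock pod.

5

Counting alone: each trip to the lab module takes at most 3 across and each return brings at least 1 back, so after t trips out (and t−1 returns) at most 3t − (t−1) of the 6 are across; that first reaches 6 at t = 3, so at least 5 crossings are needed.
The plan below uses exactly 5 crossings, so it is optimal:
1. 2 cannibals → the lab module.  (the storage bay: 3M 1C; the lab module: 0M 2C)
2. 1 cannibal ← the storage bay.  (the storage bay: 3M 2C; the lab module: 0M 1C)
3. 3 missionaries → the lab module.  (the storage bay: 0M 2C; the lab module: 3M 1C)
4. 1 cannibal ← the storage bay.  (the storage bay: 0M 3C; the lab module: 3M 0C)
5. 3 cannibals → the lab module.  (the storage bay: 0M 0C; the lab module: 3M 3C)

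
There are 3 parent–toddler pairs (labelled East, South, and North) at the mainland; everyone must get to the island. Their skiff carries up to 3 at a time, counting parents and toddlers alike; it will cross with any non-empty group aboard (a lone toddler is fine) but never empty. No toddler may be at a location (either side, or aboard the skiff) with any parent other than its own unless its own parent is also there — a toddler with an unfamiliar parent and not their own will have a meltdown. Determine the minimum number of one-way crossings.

5

Counting alone: each trip to the island takes at most 3 across and each return brings at least 1 back, so after t trips out (and t−1 returns) at most 3t − (t−1) of the 6 are across; that first reaches 6 at t = 3, so at least 5 crossings are needed.
The plan below uses exactly 5 crossings, so it is optimal:
1. parent East and toddler East cross → the island.
2. parent East crosses ← the mainland.
3. parent East, parent North, and parent South cross → the island.
4. toddler East crosses ← the mainland.
5. toddler East, toddler North, and toddler South cross → the island.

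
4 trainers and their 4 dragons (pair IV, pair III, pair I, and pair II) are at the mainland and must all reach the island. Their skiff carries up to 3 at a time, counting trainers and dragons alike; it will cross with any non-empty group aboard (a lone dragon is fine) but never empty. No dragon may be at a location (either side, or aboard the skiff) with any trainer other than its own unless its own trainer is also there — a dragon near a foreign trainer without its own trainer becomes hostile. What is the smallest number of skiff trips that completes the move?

Counting alone: each trip to the island takes at most 3 across and each return brings at least 1 back, so after t trips out (and t−1 returns) at most 3t − (t−1) of the 8 are across; that first reaches 8 at t = 4, so at least 7 crossings are needed.
The safety rule pushes this higher. Following every safe sequence of crossings, the most of the 8 that can be at the island as the skiff arrives there on crossing 7 is 7 — never all 8.
So no plan with fewer than 9 crossings exists, and this one achieves 9:
1. dragon IV and trainer IV cross → the island.
2. trainer IV crosses ← the mainland.
3. dragon III, trainer III, and trainer IV cross → the island.
4. dragon IV and trainer IV cross ← the mainland.
5. trainer I, trainer II, and trainer IV cross → the island.
6. dragon III crosses ← the mainland.
7. dragon III and dragon IV cross → the island.
8. dragon IV crosses ← the mainland.
9. dragon I, dragon II, and dragon IV cross → the island.

9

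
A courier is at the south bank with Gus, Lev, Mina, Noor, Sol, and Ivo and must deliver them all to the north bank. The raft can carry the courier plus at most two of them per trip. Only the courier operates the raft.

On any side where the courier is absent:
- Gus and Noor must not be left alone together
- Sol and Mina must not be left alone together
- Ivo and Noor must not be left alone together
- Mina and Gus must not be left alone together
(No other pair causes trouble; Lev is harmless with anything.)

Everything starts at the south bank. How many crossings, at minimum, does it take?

Counting alone: the courier can take at most 2 across per trip to the north bank, so moving all 6 needs at least 3 loaded trips out, with a return between consecutive ones — at least 5 crossings.
The safety rule pushes this higher. Following every safe sequence of crossings, the most of the 6 that can be at the north bank as the raft arrives there on crossing 5 is 5 — never all 6.
So no plan with fewer than 7 crossings exists, and this one achieves 7:
1. Courier goes to the north bank with Mina and Noor.  [the south bank: Gus, Ivo, Lev, Sol | the north bank: Mina, Noor]
2. Courier goes back to the south bank alone.  [the south bank: Gus, Ivo, Lev, Sol | the north bank: Mina, Noor]
3. Courier goes to the north bank with Gus and Lev.  [the south bank: Ivo, Sol | the north bank: Gus, Lev, Mina, Noor]
4. Courier goes back to the south bank with Mina and Noor.  [the south bank: Ivo, Mina, Noor, Sol | the north bank: Gus, Lev]
5. Courier goes to the north bank with Ivo and Sol.  [the south bank: Mina, Noor | the north bank: Gus, Ivo, Lev, Sol]
6. Courier goes back to the south bank alone.  [the south bank: Mina, Noor | the north bank: Gus, Ivo, Lev, Sol]
7. Courier goes to the north bank with Mina and Noor.  [the south bank: — | the north bank: Gus, Ivo, Lev, Mina, Noor, Sol]

7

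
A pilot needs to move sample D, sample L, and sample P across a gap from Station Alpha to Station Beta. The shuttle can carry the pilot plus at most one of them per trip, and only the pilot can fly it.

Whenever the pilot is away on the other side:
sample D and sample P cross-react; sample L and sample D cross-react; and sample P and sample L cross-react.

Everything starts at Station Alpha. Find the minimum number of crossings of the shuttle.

impossible

Whatever the first load, the items left behind include a forbidden pair without the pilot. No opening move is safe, so no plan exists.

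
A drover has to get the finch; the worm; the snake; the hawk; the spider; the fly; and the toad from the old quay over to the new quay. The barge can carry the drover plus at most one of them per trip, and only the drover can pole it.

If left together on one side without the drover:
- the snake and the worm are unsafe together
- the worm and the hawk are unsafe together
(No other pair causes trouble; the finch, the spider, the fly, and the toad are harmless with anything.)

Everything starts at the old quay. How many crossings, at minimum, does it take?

15

Counting alone: the drover can take at most 1 across per trip to the new quay, so moving all 7 needs at least 7 loaded trips out, with a return between consecutive ones — at least 13 crossings.
The safety rule pushes this higher. Following every safe sequence of crossings, the most of the 7 that can be at the new quay as the barge arrives there on crossing 13 is 6 — never all 7.
So no plan with fewer than 15 crossings exists, and this one achieves 15:
1. Drover goes to the new quay with the worm.  [the old quay: the finch, the fly, the hawk, the snake, the spider, the toad | the new quay: the worm]
2. Drover goes back to the old quay alone.  [the old quay: the finch, the fly, the hawk, the snake, the spider, the toad | the new quay: the worm]
3. Drover goes to the new quay with the finch.  [the old quay: the fly, the hawk, the snake, the spider, the toad | the new quay: the finch, the worm]
4. Drover goes back to the old quay alone.  [the old quay: the fly, the hawk, the snake, the spider, the toad | the new quay: the finch, the worm]
5. Drover goes to the new quay with the snake.  [the old quay: the fly, the hawk, the spider, the toad | the new quay: the finch, the snake, the worm]
6. Drover goes back to the old quay with the worm.  [the old quay: the fly, the hawk, the spider, the toad, the worm | the new quay: the finch, the snake]
7. Drover goes to the new quay with the hawk.  [the old quay: the fly, the spider, the toad, the worm | the new quay: the finch, the hawk, the snake]
8. Drover goes back to the old quay alone.  [the old quay: the fly, the spider, the toad, the worm | the new quay: the finch, the hawk, the snake]
9. Drover goes to the new quay with the spider.  [the old quay: the fly, the toad, the worm | the new quay: the finch, the hawk, the snake, the spider]
10. Drover goes back to the old quay alone.  [the old quay: the fly, the toad, the worm | the new quay: the finch, the hawk, the snake, the spider]
11. Drover goes to the new quay with the fly.  [the old quay: the toad, the worm | the new quay: the finch, the fly, the hawk, the snake, the spider]
12. Drover goes back to the old quay alone.  [the old quay: the toad, the worm | the new quay: the finch, the fly, the hawk, the snake, the spider]
13. Drover goes to the new quay with the toad.  [the old quay: the worm | the new quay: the finch, the fly, the hawk, the snake, the spider, the toad]
14. Drover goes back to the old quay alone.  [the old quay: the worm | the new quay: the finch, the fly, the hawk, the snake, the spider, the toad]
15. Drover goes to the new quay with the worm.  [the old quay: — | the new quay: the finch, the fly, the hawk, the snake, the spider, the toad, the worm]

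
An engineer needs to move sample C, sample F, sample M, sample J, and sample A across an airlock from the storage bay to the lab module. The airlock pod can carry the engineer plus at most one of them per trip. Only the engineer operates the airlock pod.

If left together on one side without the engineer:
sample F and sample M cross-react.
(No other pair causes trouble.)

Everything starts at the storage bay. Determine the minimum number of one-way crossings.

9

Counting alone: the engineer can take at most 1 across per trip to the lab module, so moving all 5 needs at least 5 loaded trips out, with a return between consecutive ones — at least 9 crossings.
The plan below uses exactly 9 crossings, so it is optimal:
1. Engineer goes to the lab module with sample F.  [the storage bay: sample A, sample C, sample J, sample M | the lab module: sample F]
2. Engineer goes back to the storage bay alone.  [the storage bay: sample A, sample C, sample J, sample M | the lab module: sample F]
3. Engineer goes to the lab module with sample C.  [the storage bay: sample A, sample J, sample M | the lab module: sample C, sample F]
4. Engineer goes back to the storage bay alone.  [the storage bay: sample A, sample J, sample M | the lab module: sample C, sample F]
5. Engineer goes to the lab module with sample J.  [the storage bay: sample A, sample M | the lab module: sample C, sample F, sample J]
6. Engineer goes back to the storage bay alone.  [the storage bay: sample A, sample M | the lab module: sample C, sample F, sample J]
7. Engineer goes to the lab module with sample A.  [the storage bay: sample M | the lab module: sample A, sample C, sample F, sample J]
8. Engineer goes back to the storage bay alone.  [the storage bay: sample M | the lab module: sample A, sample C, sample F, sample J]
9. Engineer goes to the lab module with sample M.  [the storage bay: — | the lab module: sample A, sample C, sample F, sample J, sample M]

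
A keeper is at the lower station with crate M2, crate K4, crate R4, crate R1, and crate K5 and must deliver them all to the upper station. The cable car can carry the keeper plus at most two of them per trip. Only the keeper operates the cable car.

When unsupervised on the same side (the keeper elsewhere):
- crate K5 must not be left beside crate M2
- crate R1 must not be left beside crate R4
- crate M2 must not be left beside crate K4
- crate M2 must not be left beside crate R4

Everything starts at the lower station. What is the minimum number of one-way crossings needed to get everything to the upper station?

5

Counting alone: the keeper can take at most 2 across per trip to the upper station, so moving all 5 needs at least 3 loaded trips out, with a return between consecutive ones — at least 5 crossings.
The plan below uses exactly 5 crossings, so it is optimal:
1. Keeper goes to the upper station with crate M2 and crate R4.
2. Keeper goes back to the lower station with crate M2.
3. Keeper goes to the upper station with crate K4 and crate K5.
4. Keeper goes back to the lower station alone.
5. Keeper goes to the upper station with crate M2 and crate R1.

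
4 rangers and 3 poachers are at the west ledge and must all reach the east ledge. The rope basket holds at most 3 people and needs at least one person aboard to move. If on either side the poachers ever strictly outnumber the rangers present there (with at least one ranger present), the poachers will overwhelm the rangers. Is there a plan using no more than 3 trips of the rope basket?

No

Counting alone: each trip to the east ledge takes at most 3 across and each return brings at least 1 back, so after t trips out (and t−1 returns) at most 3t − (t−1) of the 7 are across; that first reaches 7 at t = 3, so at least 5 crossings are needed.
Since 3 < 5, 3 crossings cannot be enough. (The shortest complete plan in fact takes 5:)
1. 3 poachers → the east ledge.  (the west ledge: 4R 0P; the east ledge: 0R 3P)
2. 1 poacher ← the west ledge.  (the west ledge: 4R 1P; the east ledge: 0R 2P)
3. 3 rangers → the east ledge.  (the west ledge: 1R 1P; the east ledge: 3R 2P)
4. 1 ranger ← the west ledge.  (the west ledge: 2R 1P; the east ledge: 2R 2P)
5. 2 rangers and 1 poacher → the east ledge.  (the west ledge: 0R 0P; the east ledge: 4R 3P)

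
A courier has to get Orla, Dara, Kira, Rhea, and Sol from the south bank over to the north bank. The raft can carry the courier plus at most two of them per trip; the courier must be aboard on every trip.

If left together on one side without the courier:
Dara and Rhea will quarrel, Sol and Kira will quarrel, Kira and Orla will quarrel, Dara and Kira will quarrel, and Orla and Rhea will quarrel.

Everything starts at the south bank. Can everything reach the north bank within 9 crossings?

Yes — this plan uses 7 crossings (≤ 9):
1. Courier goes to the north bank with Kira and Rhea.
2. Courier goes back to the south bank alone.
3. Courier goes to the north bank with Orla.
4. Courier goes back to the south bank with Kira and Rhea.
5. Courier goes to the north bank with Dara and Sol.
6. Courier goes back to the south bank alone.
7. Courier goes to the north bank with Kira and Rhea.

Yes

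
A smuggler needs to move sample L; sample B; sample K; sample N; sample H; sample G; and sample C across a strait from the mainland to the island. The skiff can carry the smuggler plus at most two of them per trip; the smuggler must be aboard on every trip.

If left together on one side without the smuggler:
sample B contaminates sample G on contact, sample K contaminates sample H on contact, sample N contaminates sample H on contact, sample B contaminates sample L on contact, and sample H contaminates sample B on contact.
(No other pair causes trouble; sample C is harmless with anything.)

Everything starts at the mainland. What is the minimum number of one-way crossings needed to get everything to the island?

9

Counting alone: the smuggler can take at most 2 across per trip to the island, so moving all 7 needs at least 4 loaded trips out, with a return between consecutive ones — at least 7 crossings.
The safety rule pushes this higher. Following every safe sequence of crossings, the most of the 7 that can be at the island as the skiff arrives there on crossing 7 is 6 — never all 7.
So no plan with fewer than 9 crossings exists, and this one achieves 9:
1. Smuggler goes to the island with sample B and sample H.
2. Smuggler goes back to the mainland with sample B.
3. Smuggler goes to the island with sample B and sample L.
4. Smuggler goes back to the mainland with sample B.
5. Smuggler goes to the island with sample C and sample G.
6. Smuggler goes back to the mainland alone.
7. Smuggler goes to the island with sample K and sample N.
8. Smuggler goes back to the mainland with sample H.
9. Smuggler goes to the island with sample B and sample H.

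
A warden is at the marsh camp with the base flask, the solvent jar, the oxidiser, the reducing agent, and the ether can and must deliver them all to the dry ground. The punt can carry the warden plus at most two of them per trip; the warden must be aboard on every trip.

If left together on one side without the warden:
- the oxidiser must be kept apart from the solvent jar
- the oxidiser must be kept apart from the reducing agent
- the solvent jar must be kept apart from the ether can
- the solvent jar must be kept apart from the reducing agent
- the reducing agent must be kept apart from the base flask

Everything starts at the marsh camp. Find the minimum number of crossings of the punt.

Counting alone: the warden can take at most 2 across per trip to the dry ground, so moving all 5 needs at least 3 loaded trips out, with a return between consecutive ones — at least 5 crossings.
The safety rule pushes this higher. Following every safe sequence of crossings, the most of the 5 that can be at the dry ground as the punt arrives there on crossing 5 is 4 — never all 5.
So no plan with fewer than 7 crossings exists, and this one achieves 7:
1. Warden goes to the dry ground with the reducing agent and the solvent jar.
2. Warden goes back to the marsh camp with the solvent jar.
3. Warden goes to the dry ground with the base flask and the solvent jar.
4. Warden goes back to the marsh camp with the reducing agent.
5. Warden goes to the dry ground with the ether can and the oxidiser.
6. Warden goes back to the marsh camp with the solvent jar.
7. Warden goes to the dry ground with the reducing agent and the solvent jar.

7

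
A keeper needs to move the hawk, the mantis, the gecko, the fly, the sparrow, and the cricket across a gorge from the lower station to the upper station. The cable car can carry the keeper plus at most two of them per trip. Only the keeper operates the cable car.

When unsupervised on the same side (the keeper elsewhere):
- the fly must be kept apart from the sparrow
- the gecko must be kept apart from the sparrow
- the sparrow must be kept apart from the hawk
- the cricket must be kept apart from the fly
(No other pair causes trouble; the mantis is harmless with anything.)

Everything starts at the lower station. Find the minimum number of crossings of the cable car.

Counting alone: the keeper can take at most 2 across per trip to the upper station, so moving all 6 needs at least 3 loaded trips out, with a return between consecutive ones — at least 5 crossings.
The safety rule pushes this higher. Following every safe sequence of crossings, the most of the 6 that can be at the upper station as the cable car arrives there on crossing 5 is 5 — never all 6.
So no plan with fewer than 7 crossings exists, and this one achieves 7:
1. Keeper goes to the upper station with the fly and the sparrow.
2. Keeper goes back to the lower station with the fly.
3. Keeper goes to the upper station with the fly and the hawk.
4. Keeper goes back to the lower station with the sparrow.
5. Keeper goes to the upper station with the gecko and the mantis.
6. Keeper goes back to the lower station alone.
7. Keeper goes to the upper station with the cricket and the sparrow.

7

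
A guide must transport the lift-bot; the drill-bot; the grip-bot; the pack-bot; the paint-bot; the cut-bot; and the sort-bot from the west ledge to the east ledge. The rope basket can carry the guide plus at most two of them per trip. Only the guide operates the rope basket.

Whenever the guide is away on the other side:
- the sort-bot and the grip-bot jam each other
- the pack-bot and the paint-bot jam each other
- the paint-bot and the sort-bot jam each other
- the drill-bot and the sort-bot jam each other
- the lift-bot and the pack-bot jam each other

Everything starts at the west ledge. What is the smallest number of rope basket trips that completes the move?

Counting alone: the guide can take at most 2 across per trip to the east ledge, so moving all 7 needs at least 4 loaded trips out, with a return between consecutive ones — at least 7 crossings.
The safety rule pushes this higher. Following every safe sequence of crossings, the most of the 7 that can be at the east ledge as the rope basket arrives there on crossing 7 is 6 — never all 7.
So no plan with fewer than 9 crossings exists, and this one achieves 9:
1. Guide goes to the east ledge with the pack-bot and the sort-bot.  [the west ledge: the cut-bot, the drill-bot, the grip-bot, the lift-bot, the paint-bot | the east ledge: the pack-bot, the sort-bot]
2. Guide goes back to the west ledge alone.  [the west ledge: the cut-bot, the drill-bot, the grip-bot, the lift-bot, the paint-bot | the east ledge: the pack-bot, the sort-bot]
3. Guide goes to the east ledge with the lift-bot.  [the west ledge: the cut-bot, the drill-bot, the grip-bot, the paint-bot | the east ledge: the lift-bot, the pack-bot, the sort-bot]
4. Guide goes back to the west ledge with the pack-bot.  [the west ledge: the cut-bot, the drill-bot, the grip-bot, the pack-bot, the paint-bot | the east ledge: the lift-bot, the sort-bot]
5. Guide goes to the east ledge with the drill-bot and the paint-bot.  [the west ledge: the cut-bot, the grip-bot, the pack-bot | the east ledge: the drill-bot, the lift-bot, the paint-bot, the sort-bot]
6. Guide goes back to the west ledge with the sort-bot.  [the west ledge: the cut-bot, the grip-bot, the pack-bot, the sort-bot | the east ledge: the drill-bot, the lift-bot, the paint-bot]
7. Guide goes to the east ledge with the cut-bot and the grip-bot.  [the west ledge: the pack-bot, the sort-bot | the east ledge: the cut-bot, the drill-bot, the grip-bot, the lift-bot, the paint-bot]
8. Guide goes back to the west ledge alone.  [the west ledge: the pack-bot, the sort-bot | the east ledge: the cut-bot, the drill-bot, the grip-bot, the lift-bot, the paint-bot]
9. Guide goes to the east ledge with the pack-bot and the sort-bot.  [the west ledge: — | the east ledge: the cut-bot, the drill-bot, the grip-bot, the lift-bot, the pack-bot, the paint-bot, the sort-bot]

9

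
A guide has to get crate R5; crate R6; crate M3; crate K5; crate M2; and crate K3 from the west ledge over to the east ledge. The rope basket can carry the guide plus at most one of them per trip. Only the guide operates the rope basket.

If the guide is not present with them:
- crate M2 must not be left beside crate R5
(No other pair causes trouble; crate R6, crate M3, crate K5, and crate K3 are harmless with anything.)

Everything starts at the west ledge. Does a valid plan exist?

Yes

1. Guide goes to the east ledge with crate R5.
2. Guide goes back to the west ledge alone.
3. Guide goes to the east ledge with crate R6.
4. Guide goes back to the west ledge alone.
5. Guide goes to the east ledge with crate M3.
6. Guide goes back to the west ledge alone.
7. Guide goes to the east ledge with crate K5.
8. Guide goes back to the west ledge alone.
9. Guide goes to the east ledge with crate K3.
10. Guide goes back to the west ledge alone.
11. Guide goes to the east ledge with crate M2.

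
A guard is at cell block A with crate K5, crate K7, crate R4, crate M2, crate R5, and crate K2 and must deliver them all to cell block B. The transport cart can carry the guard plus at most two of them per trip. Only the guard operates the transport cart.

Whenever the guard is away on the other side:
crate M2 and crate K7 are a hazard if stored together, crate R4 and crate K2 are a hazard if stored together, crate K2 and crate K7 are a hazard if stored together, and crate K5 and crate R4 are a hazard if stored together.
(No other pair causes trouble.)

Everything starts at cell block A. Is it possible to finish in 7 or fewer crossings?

Yes — this plan uses 7 crossings (≤ 7):
1. Guard goes to cell block B with crate K7 and crate R4.
2. Guard goes back to cell block A alone.
3. Guard goes to cell block B with crate K5 and crate M2.
4. Guard goes back to cell block A with crate K7 and crate R4.
5. Guard goes to cell block B with crate K2 and crate R5.
6. Guard goes back to cell block A alone.
7. Guard goes to cell block B with crate K7 and crate R4.

Yes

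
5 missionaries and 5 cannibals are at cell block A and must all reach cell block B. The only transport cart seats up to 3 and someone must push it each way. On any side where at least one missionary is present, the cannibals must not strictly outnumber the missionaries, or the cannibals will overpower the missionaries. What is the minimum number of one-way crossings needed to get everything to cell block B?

11

Counting alone: each trip to cell block B takes at most 3 across and each return brings at least 1 back, so after t trips out (and t−1 returns) at most 3t − (t−1) of the 10 are across; that first reaches 10 at t = 5, so at least 9 crossings are needed.
The safety rule pushes this higher. Following every safe sequence of crossings, the most of the 10 that can be at cell block B as the transport cart arrives there on crossing 9 is 9 — never all 10.
So no plan with fewer than 11 crossings exists, and this one achieves 11:
1. 2 cannibals → cell block B.  (cell block A: 5M 3C; cell block B: 0M 2C)
2. 1 cannibal ← cell block A.  (cell block A: 5M 4C; cell block B: 0M 1C)
3. 3 cannibals → cell block B.  (cell block A: 5M 1C; cell block B: 0M 4C)
4. 1 cannibal ← cell block A.  (cell block A: 5M 2C; cell block B: 0M 3C)
5. 3 missionaries → cell block B.  (cell block A: 2M 2C; cell block B: 3M 3C)
6. 1 missionary and 1 cannibal ← cell block A.  (cell block A: 3M 3C; cell block B: 2M 2C)
7. 3 missionaries → cell block B.  (cell block A: 0M 3C; cell block B: 5M 2C)
8. 1 cannibal ← cell block A.  (cell block A: 0M 4C; cell block B: 5M 1C)
9. 2 cannibals → cell block B.  (cell block A: 0M 2C; cell block B: 5M 3C)
10. 1 cannibal ← cell block A.  (cell block A: 0M 3C; cell block B: 5M 2C)
11. 3 cannibals → cell block B.  (cell block A: 0M 0C; cell block B: 5M 5C)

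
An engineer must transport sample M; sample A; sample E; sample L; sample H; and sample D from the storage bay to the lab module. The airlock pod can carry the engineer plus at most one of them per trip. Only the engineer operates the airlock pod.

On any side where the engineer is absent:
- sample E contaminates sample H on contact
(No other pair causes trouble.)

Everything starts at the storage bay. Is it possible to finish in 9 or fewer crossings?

No

Counting alone: the engineer can take at most 1 across per trip to the lab module, so moving all 6 needs at least 6 loaded trips out, with a return between consecutive ones — at least 11 crossings.
Since 9 < 11, 9 crossings cannot be enough. (The shortest complete plan in fact takes 11:)
1. Engineer goes to the lab module with sample E.
2. Engineer goes back to the storage bay alone.
3. Engineer goes to the lab module with sample M.
4. Engineer goes back to the storage bay alone.
5. Engineer goes to the lab module with sample A.
6. Engineer goes back to the storage bay alone.
7. Engineer goes to the lab module with sample L.
8. Engineer goes back to the storage bay alone.
9. Engineer goes to the lab module with sample D.
10. Engineer goes back to the storage bay alone.
11. Engineer goes to the lab module with sample H.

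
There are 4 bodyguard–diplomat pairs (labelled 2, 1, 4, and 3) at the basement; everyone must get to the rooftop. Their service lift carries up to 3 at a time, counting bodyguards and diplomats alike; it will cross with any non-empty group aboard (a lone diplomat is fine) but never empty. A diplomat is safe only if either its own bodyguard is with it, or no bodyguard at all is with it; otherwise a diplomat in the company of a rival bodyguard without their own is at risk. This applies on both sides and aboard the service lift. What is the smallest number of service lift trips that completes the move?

9

Counting alone: each trip to the rooftop takes at most 3 across and each return brings at least 1 back, so after t trips out (and t−1 returns) at most 3t − (t−1) of the 8 are across; that first reaches 8 at t = 4, so at least 7 crossings are needed.
The safety rule pushes this higher. Following every safe sequence of crossings, the most of the 8 that can be at the rooftop as the service lift arrives there on crossing 7 is 7 — never all 8.
So no plan with fewer than 9 crossings exists, and this one achieves 9:
1. bodyguard 2 and diplomat 2 cross → the rooftop.
2. bodyguard 2 crosses ← the basement.
3. bodyguard 1, bodyguard 2, and diplomat 1 cross → the rooftop.
4. bodyguard 2 and diplomat 2 cross ← the basement.
5. bodyguard 2, bodyguard 3, and bodyguard 4 cross → the rooftop.
6. diplomat 1 crosses ← the basement.
7. diplomat 1 and diplomat 2 cross → the rooftop.
8. diplomat 2 crosses ← the basement.
9. diplomat 2, diplomat 3, and diplomat 4 cross → the rooftop.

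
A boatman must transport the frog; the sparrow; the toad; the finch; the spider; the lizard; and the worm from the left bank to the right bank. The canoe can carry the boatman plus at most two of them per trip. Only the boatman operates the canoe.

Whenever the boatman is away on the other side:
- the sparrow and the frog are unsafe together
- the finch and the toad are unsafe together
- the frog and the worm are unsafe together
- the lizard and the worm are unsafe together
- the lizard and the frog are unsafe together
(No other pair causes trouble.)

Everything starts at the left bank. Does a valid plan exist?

Whatever the first load, the items left behind include a forbidden pair without the boatman. No opening move is safe, so no plan exists.

No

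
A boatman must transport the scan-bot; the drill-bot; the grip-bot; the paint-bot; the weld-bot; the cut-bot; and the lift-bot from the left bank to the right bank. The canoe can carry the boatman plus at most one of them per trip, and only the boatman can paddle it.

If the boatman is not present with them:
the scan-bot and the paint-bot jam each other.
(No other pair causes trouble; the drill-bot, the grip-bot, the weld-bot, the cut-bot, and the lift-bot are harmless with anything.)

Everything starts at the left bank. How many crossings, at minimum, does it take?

Counting alone: the boatman can take at most 1 across per trip to the right bank, so moving all 7 needs at least 7 loaded trips out, with a return between consecutive ones — at least 13 crossings.
The plan below uses exactly 13 crossings, so it is optimal:
1. Boatman goes to the right bank with the scan-bot.  [the left bank: the cut-bot, the drill-bot, the grip-bot, the lift-bot, the paint-bot, the weld-bot | the right bank: the scan-bot]
2. Boatman goes back to the left bank alone.  [the left bank: the cut-bot, the drill-bot, the grip-bot, the lift-bot, the paint-bot, the weld-bot | the right bank: the scan-bot]
3. Boatman goes to the right bank with the drill-bot.  [the left bank: the cut-bot, the grip-bot, the lift-bot, the paint-bot, the weld-bot | the right bank: the drill-bot, the scan-bot]
4. Boatman goes back to the left bank alone.  [the left bank: the cut-bot, the grip-bot, the lift-bot, the paint-bot, the weld-bot | the right bank: the drill-bot, the scan-bot]
5. Boatman goes to the right bank with the grip-bot.  [the left bank: the cut-bot, the lift-bot, the paint-bot, the weld-bot | the right bank: the drill-bot, the grip-bot, the scan-bot]
6. Boatman goes back to the left bank alone.  [the left bank: the cut-bot, the lift-bot, the paint-bot, the weld-bot | the right bank: the drill-bot, the grip-bot, the scan-bot]
7. Boatman goes to the right bank with the weld-bot.  [the left bank: the cut-bot, the lift-bot, the paint-bot | the right bank: the drill-bot, the grip-bot, the scan-bot, the weld-bot]
8. Boatman goes back to the left bank alone.  [the left bank: the cut-bot, the lift-bot, the paint-bot | the right bank: the drill-bot, the grip-bot, the scan-bot, the weld-bot]
9. Boatman goes to the right bank with the cut-bot.  [the left bank: the lift-bot, the paint-bot | the right bank: the cut-bot, the drill-bot, the grip-bot, the scan-bot, the weld-bot]
10. Boatman goes back to the left bank alone.  [the left bank: the lift-bot, the paint-bot | the right bank: the cut-bot, the drill-bot, the grip-bot, the scan-bot, the weld-bot]
11. Boatman goes to the right bank with the lift-bot.  [the left bank: the paint-bot | the right bank: the cut-bot, the drill-bot, the grip-bot, the lift-bot, the scan-bot, the weld-bot]
12. Boatman goes back to the left bank alone.  [the left bank: the paint-bot | the right bank: the cut-bot, the drill-bot, the grip-bot, the lift-bot, the scan-bot, the weld-bot]
13. Boatman goes to the right bank with the paint-bot.  [the left bank: — | the right bank: the cut-bot, the drill-bot, the grip-bot, the lift-bot, the paint-bot, the scan-bot, the weld-bot]

13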